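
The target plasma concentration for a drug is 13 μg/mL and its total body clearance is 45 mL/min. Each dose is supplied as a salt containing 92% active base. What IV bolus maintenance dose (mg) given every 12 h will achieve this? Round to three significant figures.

458 mg

CL = 45 mL/min = 45 × 0.06 = 2.700 L/h
D = CL × Css × τ / S = 2.700 × 13 × 12 / 0.92 = 457.8 mg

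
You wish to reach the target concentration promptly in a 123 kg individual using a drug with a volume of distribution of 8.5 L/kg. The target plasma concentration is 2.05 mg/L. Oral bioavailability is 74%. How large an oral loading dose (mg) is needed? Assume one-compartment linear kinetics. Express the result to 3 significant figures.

2900 mg

Vd = 8.5 L/kg × 123 kg = 1046 L
The loading dose fills Vd to the target concentration.
LD = Vd × C / F = 1046 × 2.050 / 0.74 = 2898 mg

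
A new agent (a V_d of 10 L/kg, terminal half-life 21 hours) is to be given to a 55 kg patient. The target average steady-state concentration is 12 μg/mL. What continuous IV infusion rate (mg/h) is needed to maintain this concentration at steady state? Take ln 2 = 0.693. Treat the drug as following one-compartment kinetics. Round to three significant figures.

218 mg/h

Vd(total) = 55 kg × 10 L/kg = 550.0 L
CL = ln 2 · Vd / t½ = 0.693 × 550.0 / 21 = 18.15 L/h
Infusion rate = CL × Css = 18.15 × 12 = 217.8 mg/h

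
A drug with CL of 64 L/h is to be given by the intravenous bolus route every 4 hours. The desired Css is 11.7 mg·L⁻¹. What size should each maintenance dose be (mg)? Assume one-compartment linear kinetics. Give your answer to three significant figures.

3000 mg

D = CL × Css × τ = 64.00 × 11.7 × 4 = 2995 mg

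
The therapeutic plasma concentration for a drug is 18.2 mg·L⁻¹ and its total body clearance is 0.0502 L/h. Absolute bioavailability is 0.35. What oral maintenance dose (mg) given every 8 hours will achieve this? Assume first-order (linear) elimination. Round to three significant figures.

D = CL × Css × τ / F = 0.05020 × 18.2 × 8 / 0.35 = 20.88 mg

20.9 mg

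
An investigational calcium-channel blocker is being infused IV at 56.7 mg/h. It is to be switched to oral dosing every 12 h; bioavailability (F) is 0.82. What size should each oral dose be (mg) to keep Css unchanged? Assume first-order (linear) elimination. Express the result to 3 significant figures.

To maintain the same Css, the systemic dosing rate must be unchanged: F·D/τ = infusion rate.
D = rate × τ / F = 56.7 × 12 / 0.82 = 829.8 mg

830 mg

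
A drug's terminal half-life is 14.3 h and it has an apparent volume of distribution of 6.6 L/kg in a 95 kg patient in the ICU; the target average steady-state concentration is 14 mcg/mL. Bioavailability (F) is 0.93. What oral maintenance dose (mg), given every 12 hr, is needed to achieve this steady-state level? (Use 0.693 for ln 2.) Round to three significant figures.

5490 mg

Vd = 6.6 L/kg × 95 kg = 627.0 L
CL = 0.693 × Vd / t½ = 0.693 × 627.0 / 14.3 = 30.39 L/h
D = CL × Css × τ / F = 30.39 × 14 × 12 / 0.93 = 5490 mg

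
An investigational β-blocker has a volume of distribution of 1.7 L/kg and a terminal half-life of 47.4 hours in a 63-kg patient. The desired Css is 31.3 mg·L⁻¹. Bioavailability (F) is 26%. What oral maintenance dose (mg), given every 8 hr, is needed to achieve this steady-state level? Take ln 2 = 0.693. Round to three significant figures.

Vd(total) = 63 kg × 1.7 L/kg = 107.1 L
k = 0.693/47.4 = 0.01462 h⁻¹, so CL = k·Vd = 0.01462 × 107.1 = 1.566 L/h
D = CL × Css × τ / F = 1.566 × 31.3 × 8 / 0.26 = 1508 mg

1510 mg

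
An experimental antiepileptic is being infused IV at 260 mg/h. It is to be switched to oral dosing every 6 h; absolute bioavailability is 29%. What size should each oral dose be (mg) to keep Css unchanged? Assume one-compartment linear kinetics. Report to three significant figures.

5380 mg

To maintain the same Css, the systemic dosing rate must be unchanged: F·D/τ = infusion rate.
D = rate × τ / F = 260 × 6 / 0.29 = 5379 mg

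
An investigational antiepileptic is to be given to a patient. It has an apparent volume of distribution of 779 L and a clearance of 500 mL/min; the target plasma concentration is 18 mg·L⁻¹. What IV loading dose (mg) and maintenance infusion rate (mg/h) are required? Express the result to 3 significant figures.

LD = Vd · C_target = 779.0 × 18 = 14020 mg
Convert clearance: 500 mL/min × 60 min/h ÷ 1000 mL/L = 30.00 L/h
Maintenance: replace elimination → rate = CL × Css = 30.00 × 18 = 540.0 mg/h

(a) 14000 mg; (b) 540 mg/h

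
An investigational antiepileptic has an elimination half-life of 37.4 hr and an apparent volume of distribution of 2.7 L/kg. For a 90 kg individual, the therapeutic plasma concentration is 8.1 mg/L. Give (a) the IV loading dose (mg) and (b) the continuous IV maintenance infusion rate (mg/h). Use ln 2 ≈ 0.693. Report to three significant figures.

(a) 1970 mg; (b) 36.5 mg/h

Total Vd = 2.7 × 90 = 243.0 L
LD = Vd × C = 243.0 × 8.1 = 1968 mg
CL = 0.693 × Vd / t½ = 0.693 × 243.0 / 37.4 = 4.503 L/h
Infusion rate = CL × Css = 4.503 × 8.1 = 36.47 mg/h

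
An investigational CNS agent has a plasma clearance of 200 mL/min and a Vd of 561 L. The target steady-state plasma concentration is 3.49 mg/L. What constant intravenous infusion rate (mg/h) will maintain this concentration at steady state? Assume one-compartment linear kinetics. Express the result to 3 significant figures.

CL = 200 mL/min = 200 × 0.06 = 12.00 L/h
Rate = CL × Css = 12.00 × 3.49 = 41.88 mg/h

41.9 mg/h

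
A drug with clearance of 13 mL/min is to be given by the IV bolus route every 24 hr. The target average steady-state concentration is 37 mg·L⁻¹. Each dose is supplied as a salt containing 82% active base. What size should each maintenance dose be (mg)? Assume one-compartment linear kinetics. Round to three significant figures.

CL = 13 mL/min = 13 × 0.06 = 0.7800 L/h
D = CL × Css × τ / S = 0.7800 × 37 × 24 / 0.82 = 844.7 mg

845 mg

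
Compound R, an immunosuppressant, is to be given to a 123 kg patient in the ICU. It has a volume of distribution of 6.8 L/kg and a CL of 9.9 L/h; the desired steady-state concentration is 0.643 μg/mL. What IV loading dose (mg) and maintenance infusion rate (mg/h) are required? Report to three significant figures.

Vd = 6.8 L/kg × 123 kg = 836.4 L
Loading: fill Vd to C_target → 836.4 L × 0.643 mg/L = 537.8 mg
Infusion rate = 9.900 L/h × 0.643 mg/L = 6.366 mg/h

(a) 538 mg; (b) 6.37 mg/h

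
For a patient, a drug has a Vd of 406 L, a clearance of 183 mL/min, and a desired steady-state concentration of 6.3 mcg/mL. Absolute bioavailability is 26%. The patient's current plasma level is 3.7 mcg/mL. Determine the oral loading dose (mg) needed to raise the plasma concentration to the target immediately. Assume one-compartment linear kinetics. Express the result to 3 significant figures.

The loading dose fills Vd to the target concentration.
Concentration deficit ΔC = 6.3 − 3.7 = 2.600 mg/L
LD = Vd × ΔC / F = 406.0 × 2.600 / 0.26 = 4060 mg

4060 mg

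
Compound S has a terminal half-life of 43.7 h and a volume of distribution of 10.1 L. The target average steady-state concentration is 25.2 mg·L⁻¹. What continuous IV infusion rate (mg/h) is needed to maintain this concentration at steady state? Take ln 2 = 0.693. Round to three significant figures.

k = 0.693/43.7 = 0.01586 h⁻¹, so CL = k·Vd = 0.01586 × 10.10 = 0.1602 L/h
Infusion rate = CL × Css = 0.1602 × 25.2 = 4.037 mg/h

4.04 mg/h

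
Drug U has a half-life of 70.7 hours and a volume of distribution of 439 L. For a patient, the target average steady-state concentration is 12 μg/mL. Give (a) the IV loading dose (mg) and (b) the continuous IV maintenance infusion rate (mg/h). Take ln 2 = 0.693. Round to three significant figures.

LD = Vd × C = 439.0 × 12 = 5268 mg
CL = 0.693 × Vd / t½ = 0.693 × 439.0 / 70.7 = 4.303 L/h
Infusion rate = CL × Css = 4.303 × 12 = 51.64 mg/h

(a) 5270 mg; (b) 51.6 mg/h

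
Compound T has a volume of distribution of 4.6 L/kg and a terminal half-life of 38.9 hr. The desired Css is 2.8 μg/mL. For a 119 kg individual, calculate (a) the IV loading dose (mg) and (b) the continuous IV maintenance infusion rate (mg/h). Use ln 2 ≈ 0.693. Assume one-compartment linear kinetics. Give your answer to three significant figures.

Total Vd = 4.6 × 119 = 547.4 L
LD = Vd × C = 547.4 × 2.8 = 1533 mg
CL = 0.693 × Vd / t½ = 0.693 × 547.4 / 38.9 = 9.752 L/h
Infusion rate = CL × Css = 9.752 × 2.8 = 27.31 mg/h

(a) 1530 mg; (b) 27.3 mg/h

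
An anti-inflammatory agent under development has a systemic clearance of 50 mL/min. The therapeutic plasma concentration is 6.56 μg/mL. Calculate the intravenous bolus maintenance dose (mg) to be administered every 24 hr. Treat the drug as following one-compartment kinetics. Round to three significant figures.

472 mg

CL = 50 mL/min = 50 × 0.06 = 3.000 L/h
D = CL × Css × τ = 3.000 × 6.56 × 24 = 472.3 mg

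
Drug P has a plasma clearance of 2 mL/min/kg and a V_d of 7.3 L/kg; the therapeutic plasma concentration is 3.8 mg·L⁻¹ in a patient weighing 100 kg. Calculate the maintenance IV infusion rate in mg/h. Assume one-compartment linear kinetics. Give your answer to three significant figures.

CL = 2 mL/min/kg × 100 kg = 200.0 mL/min = 200.0 × 60/1000 = 12.00 L/h
Infusion rate = CL · Css = 12.00 L/h × 3.8 mg/L = 45.60 mg/h

45.6 mg/h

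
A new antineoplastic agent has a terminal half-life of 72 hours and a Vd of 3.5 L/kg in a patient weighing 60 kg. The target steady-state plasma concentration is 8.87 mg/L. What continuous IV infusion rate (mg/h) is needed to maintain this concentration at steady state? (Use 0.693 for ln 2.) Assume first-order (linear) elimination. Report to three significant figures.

17.9 mg/h

Vd = 3.5 L/kg × 60 kg = 210.0 L
k = 0.693/72 = 0.009625 h⁻¹, so CL = k·Vd = 0.009625 × 210.0 = 2.021 L/h
Infusion rate = CL × Css = 2.021 × 8.87 = 17.93 mg/h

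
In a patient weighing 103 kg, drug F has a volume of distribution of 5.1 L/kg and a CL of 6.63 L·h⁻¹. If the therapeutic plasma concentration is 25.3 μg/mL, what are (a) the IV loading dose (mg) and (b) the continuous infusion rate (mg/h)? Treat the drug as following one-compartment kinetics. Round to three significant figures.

Vd = 5.1 L/kg × 103 kg = 525.3 L
Loading dose = Vd × C = 525.3 × 25.3 = 13290 mg
Maintenance: replace elimination → rate = CL × Css = 6.630 × 25.3 = 167.7 mg/h

(a) 13300 mg; (b) 168 mg/h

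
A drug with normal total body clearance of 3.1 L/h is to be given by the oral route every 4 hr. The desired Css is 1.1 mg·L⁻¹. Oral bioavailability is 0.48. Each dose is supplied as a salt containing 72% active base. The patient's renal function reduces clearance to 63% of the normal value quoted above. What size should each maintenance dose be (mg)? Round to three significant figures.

Patient clearance = 0.63 × 3.100 = 1.953 L/h
D = CL × Css × τ / F / S = 1.953 × 1.1 × 4 / 0.48 / 0.72 = 24.86 mg

24.9 mg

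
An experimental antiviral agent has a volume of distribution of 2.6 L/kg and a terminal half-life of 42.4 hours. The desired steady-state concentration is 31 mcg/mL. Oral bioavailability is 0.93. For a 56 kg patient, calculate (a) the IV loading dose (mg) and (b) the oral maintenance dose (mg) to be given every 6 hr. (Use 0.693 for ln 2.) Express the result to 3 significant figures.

Vd(total) = 56 kg × 2.6 L/kg = 145.6 L
LD = Vd × C = 145.6 × 31 = 4514 mg
CL = 0.693 × Vd / t½ = 0.693 × 145.6 / 42.4 = 2.380 L/h
D = CL × Css × τ / F = 2.380 × 31 × 6 / 0.93 = 476.0 mg

(a) 4510 mg; (b) 476 mg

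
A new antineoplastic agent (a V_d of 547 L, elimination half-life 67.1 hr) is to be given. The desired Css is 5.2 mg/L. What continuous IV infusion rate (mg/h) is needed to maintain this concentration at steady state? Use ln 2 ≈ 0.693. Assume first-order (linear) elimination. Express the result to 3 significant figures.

CL = ln 2 · Vd / t½ = 0.693 × 547.0 / 67.1 = 5.649 L/h
Infusion rate = CL × Css = 5.649 × 5.2 = 29.37 mg/h

29.4 mg/h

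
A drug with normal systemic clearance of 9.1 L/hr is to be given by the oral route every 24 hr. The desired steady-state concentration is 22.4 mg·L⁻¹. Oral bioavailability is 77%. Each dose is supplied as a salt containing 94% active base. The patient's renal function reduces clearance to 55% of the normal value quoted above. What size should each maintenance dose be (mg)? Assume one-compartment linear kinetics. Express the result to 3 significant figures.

Patient clearance = 0.55 × 9.100 = 5.005 L/h
D = CL × Css × τ / F / S = 5.005 × 22.4 × 24 / 0.77 / 0.94 = 3717 mg

3720 mg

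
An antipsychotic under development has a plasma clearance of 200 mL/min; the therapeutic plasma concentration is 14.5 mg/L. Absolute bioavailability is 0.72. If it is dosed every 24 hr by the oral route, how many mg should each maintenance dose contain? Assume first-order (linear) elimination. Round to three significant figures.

Convert clearance: 200 mL/min × 60 min/h ÷ 1000 mL/L = 12.00 L/h
D = CL × Css × τ / F = 12.00 × 14.5 × 24 / 0.72 = 5800 mg

5800 mg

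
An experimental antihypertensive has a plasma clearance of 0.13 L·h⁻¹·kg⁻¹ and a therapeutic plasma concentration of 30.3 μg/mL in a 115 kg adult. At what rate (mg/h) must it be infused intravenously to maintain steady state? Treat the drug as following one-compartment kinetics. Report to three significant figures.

CL = 0.13 L·h⁻¹·kg⁻¹ × 115 kg = 14.95 L/h
R₀ = 14.95 × 30.3 = 453.0 mg/h

453 mg/h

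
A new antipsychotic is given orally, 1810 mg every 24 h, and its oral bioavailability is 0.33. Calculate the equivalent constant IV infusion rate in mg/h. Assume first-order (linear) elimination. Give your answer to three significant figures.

24.9 mg/h

Equivalent systemic input: infusion rate = F·D/τ.
Rate = 0.33 × 1810 / 24 = 24.89 mg/h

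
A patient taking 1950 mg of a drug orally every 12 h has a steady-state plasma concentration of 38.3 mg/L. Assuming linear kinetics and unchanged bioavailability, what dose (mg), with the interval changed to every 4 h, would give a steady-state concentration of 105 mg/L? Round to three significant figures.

1780 mg

For first-order elimination, Css ∝ F·D/(CL·τ); F and CL are unchanged, so Css ∝ D/τ.
D₂ = D₁ × (Css,target / Css,current) × (τ₂/τ₁) = 1950 × (105/38.3) × (4/12) = 1782 mg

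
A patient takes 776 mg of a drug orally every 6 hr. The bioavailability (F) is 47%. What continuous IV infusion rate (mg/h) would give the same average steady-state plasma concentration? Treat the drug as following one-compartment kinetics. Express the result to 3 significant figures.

Equivalent systemic input: infusion rate = F·D/τ.
Rate = 0.47 × 776 / 6 = 60.79 mg/h

60.8 mg/h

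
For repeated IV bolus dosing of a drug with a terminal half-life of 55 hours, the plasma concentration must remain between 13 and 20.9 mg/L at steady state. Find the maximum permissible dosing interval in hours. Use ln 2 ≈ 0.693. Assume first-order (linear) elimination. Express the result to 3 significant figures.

37.7 h

k = 0.693 / t½ = 0.693 / 55 = 0.01260 h⁻¹
Between IV bolus doses, concentration decays as C = C₀·e^(−kτ), so C_peak/C_trough = e^(kτ).
τ_max = ln(C_peak/C_trough) / k = ln(20.9/13) / 0.01260 = 0.4748 / 0.01260 = 37.68 h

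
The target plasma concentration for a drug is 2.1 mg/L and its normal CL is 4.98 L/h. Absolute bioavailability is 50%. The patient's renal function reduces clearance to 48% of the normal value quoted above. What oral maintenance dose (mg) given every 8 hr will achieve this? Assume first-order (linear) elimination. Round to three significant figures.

80.3 mg

Patient clearance = 0.48 × 4.980 = 2.390 L/h
D = CL × Css × τ / F = 2.390 × 2.1 × 8 / 0.5 = 80.30 mg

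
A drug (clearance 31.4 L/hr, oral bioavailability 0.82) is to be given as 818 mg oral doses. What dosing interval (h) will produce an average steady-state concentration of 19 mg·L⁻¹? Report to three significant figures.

F·D/τ = CL·Css → τ = F·D / (CL·Css).
τ = 0.82 × 818 / (31.4 × 19) = 1.124 h

1.12 h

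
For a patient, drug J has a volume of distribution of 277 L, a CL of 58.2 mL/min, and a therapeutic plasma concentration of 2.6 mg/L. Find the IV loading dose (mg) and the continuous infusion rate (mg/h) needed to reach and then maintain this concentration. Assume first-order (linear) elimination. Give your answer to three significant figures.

Loading dose = Vd × C = 277.0 × 2.6 = 720.2 mg
Convert clearance: 58.2 mL/min × 60 min/h ÷ 1000 mL/L = 3.492 L/h
Maintenance: replace elimination → rate = CL × Css = 3.492 × 2.6 = 9.079 mg/h

(a) 720 mg; (b) 9.08 mg/h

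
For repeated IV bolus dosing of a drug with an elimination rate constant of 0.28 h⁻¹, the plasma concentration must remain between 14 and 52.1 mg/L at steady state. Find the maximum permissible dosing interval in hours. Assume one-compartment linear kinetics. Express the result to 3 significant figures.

4.69 h

Between IV bolus doses, concentration decays as C = C₀·e^(−kτ), so C_peak/C_trough = e^(kτ).
τ_max = ln(C_peak/C_trough) / k = ln(52.1/14) / 0.2800 = 1.314 / 0.2800 = 4.693 h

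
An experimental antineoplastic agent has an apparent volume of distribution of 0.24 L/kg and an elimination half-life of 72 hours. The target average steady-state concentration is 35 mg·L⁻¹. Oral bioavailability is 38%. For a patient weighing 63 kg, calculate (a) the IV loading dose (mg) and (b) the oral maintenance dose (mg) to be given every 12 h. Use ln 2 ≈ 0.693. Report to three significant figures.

(a) 529 mg; (b) 161 mg

Vd(total) = 63 kg × 0.24 L/kg = 15.12 L
LD = Vd × C = 15.12 × 35 = 529.2 mg
CL = 0.693 × Vd / t½ = 0.693 × 15.12 / 72 = 0.1455 L/h
D = CL × Css × τ / F = 0.1455 × 35 × 12 / 0.38 = 160.8 mg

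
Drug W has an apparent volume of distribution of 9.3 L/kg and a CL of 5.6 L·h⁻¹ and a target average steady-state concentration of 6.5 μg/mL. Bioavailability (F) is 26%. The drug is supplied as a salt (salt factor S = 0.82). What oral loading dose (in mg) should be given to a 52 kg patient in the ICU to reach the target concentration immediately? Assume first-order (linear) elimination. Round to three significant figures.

Total Vd = 9.3 × 52 = 483.6 L
LD = Vd × C / F / S = 483.6 × 6.500 / 0.26 / 0.82 = 14740 mg

14700 mg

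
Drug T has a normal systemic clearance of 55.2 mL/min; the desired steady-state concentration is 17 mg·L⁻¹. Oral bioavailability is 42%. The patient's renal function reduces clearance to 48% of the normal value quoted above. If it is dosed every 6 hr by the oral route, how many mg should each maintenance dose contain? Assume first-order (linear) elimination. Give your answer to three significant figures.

386 mg

CL = 55.2 mL/min = 55.2 × 0.06 = 3.312 L/h
Patient clearance = 0.48 × 3.312 = 1.590 L/h
At steady state, dose per interval replaces the amount cleared in that interval: F·D/τ = CL·Css.
D = CL × Css × τ / F = 1.590 × 17 × 6 / 0.42 = 386.1 mg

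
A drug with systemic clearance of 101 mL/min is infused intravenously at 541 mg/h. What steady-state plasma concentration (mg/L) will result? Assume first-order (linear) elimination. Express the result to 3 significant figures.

89.3 mg/L

CL = 101 mL/min = 101 × 0.06 = 6.060 L/h
Css = rate / CL = 541 / 6.060 = 89.27 mg/L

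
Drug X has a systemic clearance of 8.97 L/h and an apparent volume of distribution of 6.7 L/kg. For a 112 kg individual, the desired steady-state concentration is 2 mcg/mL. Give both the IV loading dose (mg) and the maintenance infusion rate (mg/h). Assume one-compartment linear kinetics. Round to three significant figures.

(a) 1500 mg; (b) 17.9 mg/h

Vd = 6.7 L/kg × 112 kg = 750.4 L
LD = Vd · C_target = 750.4 × 2 = 1501 mg
Maintenance: replace elimination → rate = CL × Css = 8.970 × 2 = 17.94 mg/h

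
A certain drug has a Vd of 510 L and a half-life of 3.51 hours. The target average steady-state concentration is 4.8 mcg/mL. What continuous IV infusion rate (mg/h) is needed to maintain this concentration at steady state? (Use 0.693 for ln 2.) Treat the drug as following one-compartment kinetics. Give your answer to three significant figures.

CL = ln 2 · Vd / t½ = 0.693 × 510.0 / 3.51 = 100.7 L/h
Infusion rate = CL × Css = 100.7 × 4.8 = 483.4 mg/h

483 mg/h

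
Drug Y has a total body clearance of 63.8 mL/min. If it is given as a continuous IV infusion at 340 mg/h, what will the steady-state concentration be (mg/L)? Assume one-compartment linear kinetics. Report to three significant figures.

88.8 mg/L

CL = 63.8 mL/min = 63.8 × 0.06 = 3.828 L/h
Css = rate / CL = 340 / 3.828 = 88.82 mg/L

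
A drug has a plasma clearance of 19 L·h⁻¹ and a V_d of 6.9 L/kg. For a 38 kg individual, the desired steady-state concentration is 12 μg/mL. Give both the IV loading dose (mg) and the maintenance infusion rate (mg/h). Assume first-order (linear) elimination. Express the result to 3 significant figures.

(a) 3150 mg; (b) 228 mg/h

Vd(total) = 38 kg × 6.9 L/kg = 262.2 L
Loading dose = Vd × C = 262.2 × 12 = 3146 mg
Infusion rate = 19.00 L/h × 12 mg/L = 228.0 mg/h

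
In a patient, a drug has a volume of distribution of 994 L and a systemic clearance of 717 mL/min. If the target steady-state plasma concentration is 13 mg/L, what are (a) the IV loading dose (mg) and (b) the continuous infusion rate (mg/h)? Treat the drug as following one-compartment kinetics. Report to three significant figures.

Loading dose = Vd × C = 994.0 × 13 = 12920 mg
Convert clearance: 717 mL/min × 60 min/h ÷ 1000 mL/L = 43.02 L/h
Maintenance infusion rate = CL × Css = 43.02 × 13 = 559.3 mg/h

(a) 12900 mg; (b) 559 mg/h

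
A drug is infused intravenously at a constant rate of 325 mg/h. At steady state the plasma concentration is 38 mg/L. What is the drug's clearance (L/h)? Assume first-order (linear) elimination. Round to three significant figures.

8.55 L/h

At steady state, infusion rate = CL × Css, so CL = rate / Css.
CL = 325 / 38 = 8.553 L/h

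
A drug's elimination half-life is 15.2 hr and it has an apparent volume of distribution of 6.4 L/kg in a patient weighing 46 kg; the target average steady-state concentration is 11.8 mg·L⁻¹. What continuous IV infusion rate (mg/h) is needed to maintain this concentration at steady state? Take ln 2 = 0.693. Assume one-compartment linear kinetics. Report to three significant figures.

158 mg/h

Vd(total) = 46 kg × 6.4 L/kg = 294.4 L
CL = ln 2 · Vd / t½ = 0.693 × 294.4 / 15.2 = 13.42 L/h
Infusion rate = CL × Css = 13.42 × 11.8 = 158.4 mg/h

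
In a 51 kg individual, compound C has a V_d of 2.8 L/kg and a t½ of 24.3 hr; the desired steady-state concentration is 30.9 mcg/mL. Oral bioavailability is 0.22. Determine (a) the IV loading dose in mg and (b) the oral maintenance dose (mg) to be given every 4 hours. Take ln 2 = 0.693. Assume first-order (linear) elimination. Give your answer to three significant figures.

(a) 4410 mg; (b) 2290 mg

Vd = 2.8 L/kg × 51 kg = 142.8 L
LD = Vd × C = 142.8 × 30.9 = 4413 mg
CL = 0.693 × Vd / t½ = 0.693 × 142.8 / 24.3 = 4.072 L/h
D = CL × Css × τ / F = 4.072 × 30.9 × 4 / 0.22 = 2288 mg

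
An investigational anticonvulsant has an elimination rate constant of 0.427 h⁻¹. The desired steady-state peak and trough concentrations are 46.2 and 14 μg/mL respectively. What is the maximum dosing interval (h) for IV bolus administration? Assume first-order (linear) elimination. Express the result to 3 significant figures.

Between IV bolus doses, concentration decays as C = C₀·e^(−kτ), so C_peak/C_trough = e^(kτ).
τ_max = ln(C_peak/C_trough) / k = ln(46.2/14) / 0.4270 = 1.194 / 0.4270 = 2.796 h

2.80 h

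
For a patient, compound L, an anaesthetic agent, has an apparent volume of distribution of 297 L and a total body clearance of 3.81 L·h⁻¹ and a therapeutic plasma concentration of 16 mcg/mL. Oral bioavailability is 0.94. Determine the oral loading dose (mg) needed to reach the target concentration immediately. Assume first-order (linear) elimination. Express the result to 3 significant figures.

5060 mg

The loading dose fills Vd to the target concentration; clearance is irrelevant here.
LD = Vd × C / F = 297.0 × 16.00 / 0.94 = 5055 mg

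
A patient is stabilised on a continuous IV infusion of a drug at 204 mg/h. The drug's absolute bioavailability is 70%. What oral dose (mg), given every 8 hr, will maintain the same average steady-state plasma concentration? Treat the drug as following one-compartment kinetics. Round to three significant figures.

To maintain the same Css, the systemic dosing rate must be unchanged: F·D/τ = infusion rate.
D = rate × τ / F = 204 × 8 / 0.7 = 2331 mg

2330 mg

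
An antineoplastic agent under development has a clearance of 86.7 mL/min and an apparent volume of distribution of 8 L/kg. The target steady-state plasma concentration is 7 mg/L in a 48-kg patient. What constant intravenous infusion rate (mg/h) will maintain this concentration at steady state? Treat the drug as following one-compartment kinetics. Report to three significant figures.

36.4 mg/h

CL = 86.7 mL/min × 60/1000 = 5.202 L/h
Infusion rate = CL · Css = 5.202 L/h × 7 mg/L = 36.41 mg/h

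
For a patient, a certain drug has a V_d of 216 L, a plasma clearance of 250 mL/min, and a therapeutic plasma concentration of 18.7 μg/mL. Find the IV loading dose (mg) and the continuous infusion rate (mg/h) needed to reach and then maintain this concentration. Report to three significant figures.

Loading dose = Vd × C = 216.0 × 18.7 = 4039 mg
Convert clearance: 250 mL/min × 60 min/h ÷ 1000 mL/L = 15.00 L/h
Maintenance: replace elimination → rate = CL × Css = 15.00 × 18.7 = 280.5 mg/h

(a) 4040 mg; (b) 281 mg/h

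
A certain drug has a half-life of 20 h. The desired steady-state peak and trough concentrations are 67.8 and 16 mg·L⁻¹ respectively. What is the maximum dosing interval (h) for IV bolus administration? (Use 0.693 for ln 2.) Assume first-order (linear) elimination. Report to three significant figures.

k = 0.693 / t½ = 0.693 / 20 = 0.03465 h⁻¹
Between IV bolus doses, concentration decays as C = C₀·e^(−kτ), so C_peak/C_trough = e^(kτ).
τ_max = ln(C_peak/C_trough) / k = ln(67.8/16) / 0.03465 = 1.444 / 0.03465 = 41.67 h

41.7 h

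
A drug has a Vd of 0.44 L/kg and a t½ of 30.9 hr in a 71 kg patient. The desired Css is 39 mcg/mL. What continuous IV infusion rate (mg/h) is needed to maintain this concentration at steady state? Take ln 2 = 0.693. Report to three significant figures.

27.3 mg/h

Vd = 0.44 L/kg × 71 kg = 31.24 L
CL = 0.693 × Vd / t½ = 0.693 × 31.24 / 30.9 = 0.7006 L/h
Infusion rate = CL × Css = 0.7006 × 39 = 27.32 mg/h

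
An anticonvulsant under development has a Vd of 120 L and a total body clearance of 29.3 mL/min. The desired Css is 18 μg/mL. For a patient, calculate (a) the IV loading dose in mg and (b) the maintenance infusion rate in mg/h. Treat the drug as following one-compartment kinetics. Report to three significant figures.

Loading: fill Vd to C_target → 120.0 L × 18 mg/L = 2160 mg
CL = 29.3 mL/min = 29.3 × 0.06 = 1.758 L/h
Maintenance: replace elimination → rate = CL × Css = 1.758 × 18 = 31.64 mg/h

(a) 2160 mg; (b) 31.6 mg/h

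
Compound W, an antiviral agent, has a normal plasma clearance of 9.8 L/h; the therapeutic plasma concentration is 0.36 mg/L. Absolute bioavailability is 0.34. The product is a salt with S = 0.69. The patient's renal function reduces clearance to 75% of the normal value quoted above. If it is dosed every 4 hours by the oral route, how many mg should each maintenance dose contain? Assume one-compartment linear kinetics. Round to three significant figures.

Patient clearance = 0.75 × 9.800 = 7.350 L/h
D = CL × Css × τ / F / S = 7.350 × 0.36 × 4 / 0.34 / 0.69 = 45.12 mg

45.1 mg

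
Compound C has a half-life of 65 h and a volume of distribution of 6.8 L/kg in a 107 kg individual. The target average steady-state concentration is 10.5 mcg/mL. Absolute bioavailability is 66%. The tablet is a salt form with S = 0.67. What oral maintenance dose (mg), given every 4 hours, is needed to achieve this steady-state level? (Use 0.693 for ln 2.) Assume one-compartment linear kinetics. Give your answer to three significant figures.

737 mg

Total Vd = 6.8 × 107 = 727.6 L
CL = 0.693 × Vd / t½ = 0.693 × 727.6 / 65 = 7.757 L/h
D = CL × Css × τ / F / S = 7.757 × 10.5 × 4 / 0.66 / 0.67 = 736.8 mg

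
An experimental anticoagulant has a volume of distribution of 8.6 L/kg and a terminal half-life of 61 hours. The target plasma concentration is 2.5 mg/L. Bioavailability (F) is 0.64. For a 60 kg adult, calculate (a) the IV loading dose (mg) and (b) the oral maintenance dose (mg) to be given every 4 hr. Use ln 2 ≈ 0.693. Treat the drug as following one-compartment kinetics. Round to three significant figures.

Vd(total) = 60 kg × 8.6 L/kg = 516.0 L
LD = Vd × C = 516.0 × 2.5 = 1290 mg
CL = 0.693 × Vd / t½ = 0.693 × 516.0 / 61 = 5.862 L/h
D = CL × Css × τ / F = 5.862 × 2.5 × 4 / 0.64 = 91.59 mg

(a) 1290 mg; (b) 91.6 mg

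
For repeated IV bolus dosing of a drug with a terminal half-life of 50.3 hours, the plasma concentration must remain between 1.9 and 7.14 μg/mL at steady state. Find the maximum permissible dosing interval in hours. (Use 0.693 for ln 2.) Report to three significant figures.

96.1 h

k = 0.693 / t½ = 0.693 / 50.3 = 0.01378 h⁻¹
Between IV bolus doses, concentration decays as C = C₀·e^(−kτ), so C_peak/C_trough = e^(kτ).
τ_max = ln(C_peak/C_trough) / k = ln(7.14/1.9) / 0.01378 = 1.324 / 0.01378 = 96.08 h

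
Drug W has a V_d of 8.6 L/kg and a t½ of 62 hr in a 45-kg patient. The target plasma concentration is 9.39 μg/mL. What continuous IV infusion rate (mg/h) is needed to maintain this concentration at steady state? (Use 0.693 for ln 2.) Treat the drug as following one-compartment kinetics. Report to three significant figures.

Total Vd = 8.6 × 45 = 387.0 L
k = 0.693/62 = 0.01118 h⁻¹, so CL = k·Vd = 0.01118 × 387.0 = 4.327 L/h
Infusion rate = CL × Css = 4.327 × 9.39 = 40.63 mg/h

40.6 mg/h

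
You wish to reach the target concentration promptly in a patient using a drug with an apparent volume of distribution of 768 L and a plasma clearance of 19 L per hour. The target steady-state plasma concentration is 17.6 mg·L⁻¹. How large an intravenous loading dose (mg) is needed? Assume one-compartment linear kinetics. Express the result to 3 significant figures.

The loading dose fills Vd to the target concentration; clearance is irrelevant here.
LD = Vd × C = 768.0 × 17.60 = 13520 mg

13500 mg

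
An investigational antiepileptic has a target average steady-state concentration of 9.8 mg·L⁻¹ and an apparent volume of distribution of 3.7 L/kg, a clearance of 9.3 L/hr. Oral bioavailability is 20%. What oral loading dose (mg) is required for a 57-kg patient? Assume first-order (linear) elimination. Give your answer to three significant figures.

10300 mg

Vd(total) = 57 kg × 3.7 L/kg = 210.9 L
LD is governed by Vd — clearance does not enter the loading-dose calculation.
LD = Vd × C / F = 210.9 × 9.800 / 0.2 = 10330 mg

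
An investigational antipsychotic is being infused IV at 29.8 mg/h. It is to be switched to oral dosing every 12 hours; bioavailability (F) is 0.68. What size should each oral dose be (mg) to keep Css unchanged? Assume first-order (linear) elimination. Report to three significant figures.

To maintain the same Css, the systemic dosing rate must be unchanged: F·D/τ = infusion rate.
D = rate × τ / F = 29.8 × 12 / 0.68 = 525.9 mg

526 mg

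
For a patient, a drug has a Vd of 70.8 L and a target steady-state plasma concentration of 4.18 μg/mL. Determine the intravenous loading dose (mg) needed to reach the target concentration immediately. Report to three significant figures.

296 mg

LD = Vd × C = 70.80 × 4.180 = 295.9 mg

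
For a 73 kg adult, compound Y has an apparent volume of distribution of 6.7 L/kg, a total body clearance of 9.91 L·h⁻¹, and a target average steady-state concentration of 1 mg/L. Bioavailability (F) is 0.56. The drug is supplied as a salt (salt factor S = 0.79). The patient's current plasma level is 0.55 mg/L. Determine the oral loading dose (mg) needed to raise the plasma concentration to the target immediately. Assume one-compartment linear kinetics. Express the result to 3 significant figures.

498 mg

Vd = 6.7 L/kg × 73 kg = 489.1 L
Concentration deficit ΔC = 1 − 0.55 = 0.4500 mg/L
LD = Vd × ΔC / F / S = 489.1 × 0.4500 / 0.56 / 0.79 = 497.5 mg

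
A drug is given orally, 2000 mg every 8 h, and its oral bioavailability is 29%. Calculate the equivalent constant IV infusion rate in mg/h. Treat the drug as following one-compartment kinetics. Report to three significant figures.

Equivalent systemic input: infusion rate = F·D/τ.
Rate = 0.29 × 2000 / 8 = 72.50 mg/h

72.5 mg/h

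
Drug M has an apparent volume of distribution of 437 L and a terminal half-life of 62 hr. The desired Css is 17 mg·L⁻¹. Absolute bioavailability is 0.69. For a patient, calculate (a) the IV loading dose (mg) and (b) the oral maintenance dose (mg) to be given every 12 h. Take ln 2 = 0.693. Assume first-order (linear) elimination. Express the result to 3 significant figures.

LD = Vd × C = 437.0 × 17 = 7429 mg
CL = 0.693 × Vd / t½ = 0.693 × 437.0 / 62 = 4.885 L/h
D = CL × Css × τ / F = 4.885 × 17 × 12 / 0.69 = 1444 mg

(a) 7430 mg; (b) 1440 mg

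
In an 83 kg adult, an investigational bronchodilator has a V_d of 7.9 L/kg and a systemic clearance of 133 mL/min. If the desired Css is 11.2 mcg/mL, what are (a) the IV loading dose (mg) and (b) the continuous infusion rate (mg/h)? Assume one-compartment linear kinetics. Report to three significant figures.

Vd(total) = 83 kg × 7.9 L/kg = 655.7 L
LD = Vd · C_target = 655.7 × 11.2 = 7344 mg
Convert clearance: 133 mL/min × 60 min/h ÷ 1000 mL/L = 7.980 L/h
Infusion rate = 7.980 L/h × 11.2 mg/L = 89.38 mg/h

(a) 7340 mg; (b) 89.4 mg/h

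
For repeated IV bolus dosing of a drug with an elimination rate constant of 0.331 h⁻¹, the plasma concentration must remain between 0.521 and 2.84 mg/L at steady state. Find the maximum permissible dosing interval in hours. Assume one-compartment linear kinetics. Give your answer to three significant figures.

5.12 h

Between IV bolus doses, concentration decays as C = C₀·e^(−kτ), so C_peak/C_trough = e^(kτ).
τ_max = ln(C_peak/C_trough) / k = ln(2.84/0.521) / 0.3310 = 1.696 / 0.3310 = 5.124 h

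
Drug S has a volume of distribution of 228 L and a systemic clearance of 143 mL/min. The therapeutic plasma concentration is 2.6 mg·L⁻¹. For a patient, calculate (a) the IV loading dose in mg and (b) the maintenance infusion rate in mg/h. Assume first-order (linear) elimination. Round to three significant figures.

(a) 593 mg; (b) 22.3 mg/h

Loading: fill Vd to C_target → 228.0 L × 2.6 mg/L = 592.8 mg
CL = 143 mL/min × 60/1000 = 8.580 L/h
Maintenance: replace elimination → rate = CL × Css = 8.580 × 2.6 = 22.31 mg/h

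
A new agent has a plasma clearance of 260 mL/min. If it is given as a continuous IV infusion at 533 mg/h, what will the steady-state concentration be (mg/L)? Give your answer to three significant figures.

CL = 260 mL/min = 260 × 0.06 = 15.60 L/h
Css = rate / CL = 533 / 15.60 = 34.17 mg/L

34.2 mg/L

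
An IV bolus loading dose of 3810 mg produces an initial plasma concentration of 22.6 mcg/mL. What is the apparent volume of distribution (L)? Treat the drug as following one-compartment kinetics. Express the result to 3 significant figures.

Immediately after an IV bolus, C₀ = Dose / Vd, so Vd = Dose / C₀.
Vd = 3810 / 22.6 = 168.6 L

169 L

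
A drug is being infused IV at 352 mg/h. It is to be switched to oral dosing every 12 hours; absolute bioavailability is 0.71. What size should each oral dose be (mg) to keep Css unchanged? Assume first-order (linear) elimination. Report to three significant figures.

5950 mg

To maintain the same Css, the systemic dosing rate must be unchanged: F·D/τ = infusion rate.
D = rate × τ / F = 352 × 12 / 0.71 = 5949 mg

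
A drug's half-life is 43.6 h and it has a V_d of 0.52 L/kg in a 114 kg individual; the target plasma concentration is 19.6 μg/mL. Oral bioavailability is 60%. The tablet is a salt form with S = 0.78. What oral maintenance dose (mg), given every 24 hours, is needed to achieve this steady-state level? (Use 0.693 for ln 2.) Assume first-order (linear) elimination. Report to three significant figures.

947 mg

Total Vd = 0.52 × 114 = 59.28 L
CL = 0.693 × Vd / t½ = 0.693 × 59.28 / 43.6 = 0.9422 L/h
D = CL × Css × τ / F / S = 0.9422 × 19.6 × 24 / 0.6 / 0.78 = 947.0 mg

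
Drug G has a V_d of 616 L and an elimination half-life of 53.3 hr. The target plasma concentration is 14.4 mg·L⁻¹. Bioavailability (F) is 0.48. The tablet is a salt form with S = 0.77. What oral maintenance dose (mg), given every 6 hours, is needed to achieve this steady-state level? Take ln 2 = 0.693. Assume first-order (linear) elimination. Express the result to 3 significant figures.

CL = ln 2 · Vd / t½ = 0.693 × 616.0 / 53.3 = 8.009 L/h
D = CL × Css × τ / F / S = 8.009 × 14.4 × 6 / 0.48 / 0.77 = 1872 mg

1870 mg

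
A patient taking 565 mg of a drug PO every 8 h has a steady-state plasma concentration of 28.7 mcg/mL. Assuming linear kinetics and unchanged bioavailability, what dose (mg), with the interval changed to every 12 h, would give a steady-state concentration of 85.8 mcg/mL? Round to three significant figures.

For first-order elimination, Css ∝ F·D/(CL·τ); F and CL are unchanged, so Css ∝ D/τ.
D₂ = D₁ × (Css,target / Css,current) × (τ₂/τ₁) = 565 × (85.8/28.7) × (12/8) = 2534 mg

2530 mg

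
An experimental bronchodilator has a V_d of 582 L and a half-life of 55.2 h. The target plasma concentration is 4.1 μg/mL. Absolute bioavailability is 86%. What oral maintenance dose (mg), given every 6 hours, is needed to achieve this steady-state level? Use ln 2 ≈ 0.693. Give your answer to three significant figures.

209 mg

CL = 0.693 × Vd / t½ = 0.693 × 582.0 / 55.2 = 7.307 L/h
D = CL × Css × τ / F = 7.307 × 4.1 × 6 / 0.86 = 209.0 mg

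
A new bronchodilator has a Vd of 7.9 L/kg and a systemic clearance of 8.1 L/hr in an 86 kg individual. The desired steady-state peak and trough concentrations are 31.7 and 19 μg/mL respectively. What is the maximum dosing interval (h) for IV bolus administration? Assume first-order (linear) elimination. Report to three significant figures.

42.9 h

Vd(total) = 86 kg × 7.9 L/kg = 679.4 L
k = CL / Vd = 8.100 / 679.4 = 0.01192 h⁻¹
Between IV bolus doses, concentration decays as C = C₀·e^(−kτ), so C_peak/C_trough = e^(kτ).
τ_max = ln(C_peak/C_trough) / k = ln(31.7/19) / 0.01192 = 0.5119 / 0.01192 = 42.94 h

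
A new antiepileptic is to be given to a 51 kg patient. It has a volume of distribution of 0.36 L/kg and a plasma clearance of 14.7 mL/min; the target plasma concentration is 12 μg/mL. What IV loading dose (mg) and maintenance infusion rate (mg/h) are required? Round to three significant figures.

(a) 220 mg; (b) 10.6 mg/h

Total Vd = 0.36 × 51 = 18.36 L
Loading: fill Vd to C_target → 18.36 L × 12 mg/L = 220.3 mg
Convert clearance: 14.7 mL/min × 60 min/h ÷ 1000 mL/L = 0.8820 L/h
Maintenance: replace elimination → rate = CL × Css = 0.8820 × 12 = 10.58 mg/h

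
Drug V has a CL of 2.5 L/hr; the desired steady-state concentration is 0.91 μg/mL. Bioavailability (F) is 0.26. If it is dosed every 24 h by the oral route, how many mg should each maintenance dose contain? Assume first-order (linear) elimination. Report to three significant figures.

210 mg

D = CL × Css × τ / F = 2.500 × 0.91 × 24 / 0.26 = 210.0 mg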